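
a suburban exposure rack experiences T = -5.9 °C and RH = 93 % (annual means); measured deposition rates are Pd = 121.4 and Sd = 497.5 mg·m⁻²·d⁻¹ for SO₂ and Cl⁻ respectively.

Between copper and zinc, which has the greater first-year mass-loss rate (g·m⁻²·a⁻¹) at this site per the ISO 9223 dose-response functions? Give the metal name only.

copper: T≤10 °C ⇒ hinge +0.126·(-5.9−10) = -2.0034
  sulphur-dioxide contribution → 0.6013 μm/a
  chloride contribution → 1.168 μm/a
  total first-year rate 1.769 μm/a
  mass loss = 1.769 μm/a × 8.96 g/cm³ = 15.85 g·m⁻²·a⁻¹
zinc: T≤10 °C ⇒ hinge +0.038·(-5.9−10) = -0.6042
  sulphur-dioxide contribution → 4.199 μm/a
  chloride contribution → 0.7683 μm/a
  ⇒ r_corr(zinc) = 4.967 μm/a
  mass loss = 4.967 μm/a × 7.14 g/cm³ = 35.47 g·m⁻²·a⁻¹
Ordering by g·m⁻²·a⁻¹: zinc (35.5) > copper (15.8)

zinc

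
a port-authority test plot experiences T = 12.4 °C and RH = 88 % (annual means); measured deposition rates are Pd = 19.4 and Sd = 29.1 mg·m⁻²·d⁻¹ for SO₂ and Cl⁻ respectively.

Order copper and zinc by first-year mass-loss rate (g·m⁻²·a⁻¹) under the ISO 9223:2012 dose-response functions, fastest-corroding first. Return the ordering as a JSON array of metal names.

["copper", "zinc"]

copper: T>10 °C ⇒ hinge -0.080·(12.4−10) = -0.1920
  sulphur-dioxide contribution → 1.701 μm/a
  chloride contribution → 1.111 μm/a
  ⇒ r_corr(copper) = 2.811 μm/a
  mass loss = 2.811 μm/a × 8.96 g/cm³ = 25.19 g·m⁻²·a⁻¹
zinc: T>10 °C ⇒ hinge -0.071·(12.4−10) = -0.1704
  sulphur-dioxide contribution → 2.297 μm/a
  chloride contribution → 0.6933 μm/a
  ⇒ r_corr(zinc) = 2.991 μm/a
  mass loss = 2.991 μm/a × 7.14 g/cm³ = 21.35 g·m⁻²·a⁻¹
Ordering by g·m⁻²·a⁻¹: copper (25.2) > zinc (21.4)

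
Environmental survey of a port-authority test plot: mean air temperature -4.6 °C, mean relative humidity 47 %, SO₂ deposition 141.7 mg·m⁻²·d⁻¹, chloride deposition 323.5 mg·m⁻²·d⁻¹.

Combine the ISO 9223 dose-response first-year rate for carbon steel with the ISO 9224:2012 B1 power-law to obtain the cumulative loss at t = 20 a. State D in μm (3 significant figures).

carbon steel: temperature factor f = +0.150·(-14.6) = -2.1900
  Pd branch = 1.77·Pd^0.52·e^(0.02·RH+f) = 6.665 μm/a
  Sd branch = 0.102·Sd^0.62·e^(0.033·RH+0.04·T) = 14.4 μm/a
  r_corr = 6.665 + 14.4 = 21.07 μm/a
Long-term exponent b (ISO 9224 Table 2, B1) = 0.523
  D(20) = 21.07 × 20^0.523 = 21.07 × 4.791 = 100.9 μm

D(20) = 101 μm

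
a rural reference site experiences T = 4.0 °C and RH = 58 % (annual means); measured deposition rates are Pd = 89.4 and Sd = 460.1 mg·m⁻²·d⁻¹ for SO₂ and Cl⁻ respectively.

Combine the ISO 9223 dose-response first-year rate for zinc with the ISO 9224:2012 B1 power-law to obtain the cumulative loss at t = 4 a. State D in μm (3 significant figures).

zinc: T≤10 °C ⇒ hinge +0.038·(4.0−10) = -0.2280
  SO₂ term: 0.0129·89.4^0.44·exp(0.046·58-0.2280) = 1.069
  Cl⁻ term: 0.0175·460.1^0.57·exp(0.008·58+0.085·4.0) = 1.288
  sum: 1.069 + 1.288 → r_corr = 2.357 μm/a
ISO 9224: D(t) = r_corr · t^b with b = 0.813 (zinc, B1)
  D(4) = 2.357 × 4^0.813 = 2.357 × 3.087 = 7.275 μm

D(4) = 7.28 μm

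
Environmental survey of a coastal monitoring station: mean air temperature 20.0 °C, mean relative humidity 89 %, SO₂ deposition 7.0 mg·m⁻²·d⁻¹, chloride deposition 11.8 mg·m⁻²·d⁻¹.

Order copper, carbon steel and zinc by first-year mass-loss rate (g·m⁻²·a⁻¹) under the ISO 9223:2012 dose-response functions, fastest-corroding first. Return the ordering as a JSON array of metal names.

["carbon steel", "copper", "zinc"]

copper: temperature factor f = -0.080·(10.0) = -0.8000
  Pd branch = 0.0053·Pd^0.26·e^(0.059·RH+f) = 0.7534 μm/a
  Cl⁻ term: 0.01025·11.8^0.27·exp(0.036·89+0.049·20.0) = 1.31
  sum: 0.7534 + 1.31 → r_corr = 2.063 μm/a
  mass loss = 2.063 μm/a × 8.96 g/cm³ = 18.49 g·m⁻²·a⁻¹
carbon steel: T>10 °C ⇒ hinge -0.054·(20.0−10) = -0.5400
  SO₂ term: 1.77·7.0^0.52·exp(0.02·89-0.5400) = 16.82
  Sd branch = 0.102·Sd^0.62·e^(0.033·RH+0.04·T) = 19.78 μm/a
  r_corr = 16.82 + 19.78 = 36.6 μm/a
  mass loss = 36.6 μm/a × 7.85 g/cm³ = 287.3 g·m⁻²·a⁻¹
zinc: temperature factor f = -0.071·(10.0) = -0.7100
  Pd branch = 0.0129·Pd^0.44·e^(0.046·RH+f) = 0.8955 μm/a
  Sd branch = 0.0175·Sd^0.57·e^(0.008·RH+0.085·T) = 0.7971 μm/a
  sum: 0.8955 + 0.7971 → r_corr = 1.693 μm/a
  mass loss = 1.693 μm/a × 7.14 g/cm³ = 12.09 g·m⁻²·a⁻¹
Ordering by g·m⁻²·a⁻¹: carbon steel (287) > copper (18.5) > zinc (12.1)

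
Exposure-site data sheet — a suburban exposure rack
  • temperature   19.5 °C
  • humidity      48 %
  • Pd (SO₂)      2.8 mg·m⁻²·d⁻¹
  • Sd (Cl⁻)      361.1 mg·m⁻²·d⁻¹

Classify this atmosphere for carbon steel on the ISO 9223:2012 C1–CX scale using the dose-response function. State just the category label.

carbon steel: f(T) = -0.054·(T−10) [T>10 °C] = -0.5130
  sulphur-dioxide contribution → 4.727 μm/a
  chloride contribution → 41.78 μm/a
  ⇒ r_corr(carbon steel) = 46.51 μm/a
ISO 9223 Table 2 (carbon steel): 25 < 46.5 ≤ 50 μm/a ⇒ C3

C3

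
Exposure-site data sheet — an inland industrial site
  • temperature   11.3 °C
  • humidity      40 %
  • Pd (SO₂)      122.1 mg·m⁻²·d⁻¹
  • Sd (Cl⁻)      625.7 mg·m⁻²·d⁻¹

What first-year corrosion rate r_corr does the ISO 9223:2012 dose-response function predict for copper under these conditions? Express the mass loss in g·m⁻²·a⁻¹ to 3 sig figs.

r_corr = 5.42 g·m⁻²·a⁻¹

copper: temperature factor f = -0.080·(1.3) = -0.1040
  SO₂ term: 0.0053·122.1^0.26·exp(0.059·40-0.1040) = 0.1764
  Sd branch = 0.01025·Sd^0.27·e^(0.036·RH+0.049·T) = 0.4281 μm/a
  sum: 0.1764 + 0.4281 → r_corr = 0.6046 μm/a
Convert to mass loss: 0.6046 μm/a × 8.96 g/cm³ = 5.417 g·m⁻²·a⁻¹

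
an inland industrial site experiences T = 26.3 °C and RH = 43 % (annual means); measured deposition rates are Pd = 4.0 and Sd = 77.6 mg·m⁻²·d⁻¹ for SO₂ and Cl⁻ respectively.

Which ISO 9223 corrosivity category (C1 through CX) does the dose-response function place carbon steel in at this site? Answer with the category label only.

carbon steel: f(T) = -0.054·(T−10) [T>10 °C] = -0.8802
  SO₂ term: 1.77·4.0^0.52·exp(0.02·43-0.8802) = 3.567
  Sd branch = 0.102·Sd^0.62·e^(0.033·RH+0.04·T) = 17.92 μm/a
  sum: 3.567 + 17.92 → r_corr = 21.49 μm/a
ISO 9223 Table 2 (carbon steel): 1.3 < 21.5 ≤ 25 μm/a ⇒ C2

C2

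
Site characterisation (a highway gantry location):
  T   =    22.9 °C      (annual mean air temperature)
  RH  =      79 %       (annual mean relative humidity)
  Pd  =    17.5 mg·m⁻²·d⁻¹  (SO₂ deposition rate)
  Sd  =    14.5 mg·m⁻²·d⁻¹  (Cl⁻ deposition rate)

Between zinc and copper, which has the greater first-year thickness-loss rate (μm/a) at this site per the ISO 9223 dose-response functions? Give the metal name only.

zinc

zinc: T>10 °C ⇒ hinge -0.071·(22.9−10) = -0.9159
  Pd branch = 0.0129·Pd^0.44·e^(0.046·RH+f) = 0.6886 μm/a
  Cl⁻ term: 0.0175·14.5^0.57·exp(0.008·79+0.085·22.9) = 1.059
  sum: 0.6886 + 1.059 → r_corr = 1.748 μm/a
copper: temperature factor f = -0.080·(12.9) = -1.0320
  SO₂ term: 0.0053·17.5^0.26·exp(0.059·79-1.0320) = 0.4203
  Cl⁻ term: 0.01025·14.5^0.27·exp(0.036·79+0.049·22.9) = 1.114
  r_corr = 0.4203 + 1.114 = 1.534 μm/a
Ordering by μm/a: zinc (1.75) > copper (1.53)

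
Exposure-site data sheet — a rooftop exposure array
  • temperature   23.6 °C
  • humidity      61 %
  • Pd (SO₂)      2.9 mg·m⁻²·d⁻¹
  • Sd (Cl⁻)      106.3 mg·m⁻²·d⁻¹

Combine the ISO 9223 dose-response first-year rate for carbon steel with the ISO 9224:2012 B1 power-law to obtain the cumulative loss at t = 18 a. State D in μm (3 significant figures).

carbon steel: f(T) = -0.054·(T−10) [T>10 °C] = -0.7344
  sulphur-dioxide contribution → 5.004 μm/a
  chloride contribution → 35.42 μm/a
  ⇒ r_corr(carbon steel) = 40.42 μm/a
ISO 9224: D(t) = r_corr · t^b with b = 0.523 (carbon steel, B1)
  D(18) = 40.42 × 18^0.523 = 40.42 × 4.534 = 183.3 μm

D(18) = 183 μm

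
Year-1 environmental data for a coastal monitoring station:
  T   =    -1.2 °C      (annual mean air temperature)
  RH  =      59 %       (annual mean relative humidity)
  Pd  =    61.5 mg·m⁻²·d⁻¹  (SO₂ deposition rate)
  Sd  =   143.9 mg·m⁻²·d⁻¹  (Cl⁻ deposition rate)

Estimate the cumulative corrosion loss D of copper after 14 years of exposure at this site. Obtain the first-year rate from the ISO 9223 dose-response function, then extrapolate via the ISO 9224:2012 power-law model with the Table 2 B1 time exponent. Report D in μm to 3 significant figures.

copper: T≤10 °C ⇒ hinge +0.126·(-1.2−10) = -1.4112
  SO₂ term: 0.0053·61.5^0.26·exp(0.059·59-1.4112) = 0.1225
  Sd branch = 0.01025·Sd^0.27·e^(0.036·RH+0.049·T) = 0.3092 μm/a
  r_corr = 0.1225 + 0.3092 = 0.4318 μm/a
Power-law: D(14) = r_corr · 14^0.667
  D(14) = 0.4318 × 14^0.667 = 0.4318 × 5.814 = 2.51 μm

D(14) = 2.51 μm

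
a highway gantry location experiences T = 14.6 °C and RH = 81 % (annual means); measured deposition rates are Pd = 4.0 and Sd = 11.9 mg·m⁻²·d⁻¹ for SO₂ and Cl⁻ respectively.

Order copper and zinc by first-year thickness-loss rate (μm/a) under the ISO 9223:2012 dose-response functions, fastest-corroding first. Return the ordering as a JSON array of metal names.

copper: temperature factor f = -0.080·(4.6) = -0.3680
  SO₂ term: 0.0053·4.0^0.26·exp(0.059·81-0.3680) = 0.6259
  Sd branch = 0.01025·Sd^0.27·e^(0.036·RH+0.049·T) = 0.7555 μm/a
  sum: 0.6259 + 0.7555 → r_corr = 1.381 μm/a
zinc: temperature factor f = -0.071·(4.6) = -0.3266
  Pd branch = 0.0129·Pd^0.44·e^(0.046·RH+f) = 0.7109 μm/a
  Sd branch = 0.0175·Sd^0.57·e^(0.008·RH+0.085·T) = 0.4748 μm/a
  r_corr = 0.7109 + 0.4748 = 1.186 μm/a
Ordering by μm/a: copper (1.38) > zinc (1.19)

["copper", "zinc"]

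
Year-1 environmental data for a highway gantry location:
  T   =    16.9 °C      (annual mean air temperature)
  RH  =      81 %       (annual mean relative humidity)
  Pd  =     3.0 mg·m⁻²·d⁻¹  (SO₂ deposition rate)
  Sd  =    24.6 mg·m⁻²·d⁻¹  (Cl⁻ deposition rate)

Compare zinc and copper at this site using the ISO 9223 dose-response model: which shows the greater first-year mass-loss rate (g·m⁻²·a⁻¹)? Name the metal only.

copper

zinc: temperature factor f = -0.071·(6.9) = -0.4899
  sulphur-dioxide contribution → 0.532 μm/a
  chloride contribution → 0.8733 μm/a
  ⇒ r_corr(zinc) = 1.405 μm/a
  mass loss = 1.405 μm/a × 7.14 g/cm³ = 10.03 g·m⁻²·a⁻¹
copper: temperature factor f = -0.080·(6.9) = -0.5520
  sulphur-dioxide contribution → 0.4832 μm/a
  chloride contribution → 1.029 μm/a
  total first-year rate 1.512 μm/a
  mass loss = 1.512 μm/a × 8.96 g/cm³ = 13.55 g·m⁻²·a⁻¹
Ordering by g·m⁻²·a⁻¹: copper (13.5) > zinc (10)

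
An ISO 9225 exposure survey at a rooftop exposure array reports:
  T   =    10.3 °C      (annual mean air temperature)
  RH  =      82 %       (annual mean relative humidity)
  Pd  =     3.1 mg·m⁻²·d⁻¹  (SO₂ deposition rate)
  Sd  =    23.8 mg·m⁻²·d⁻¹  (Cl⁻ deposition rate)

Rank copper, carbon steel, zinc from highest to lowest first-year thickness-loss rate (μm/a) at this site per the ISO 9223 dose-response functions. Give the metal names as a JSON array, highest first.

copper: temperature factor f = -0.080·(0.3) = -0.0240
  Pd branch = 0.0053·Pd^0.26·e^(0.059·RH+f) = 0.8764 μm/a
  Sd branch = 0.01025·Sd^0.27·e^(0.036·RH+0.049·T) = 0.7649 μm/a
  sum: 0.8764 + 0.7649 → r_corr = 1.641 μm/a
carbon steel: temperature factor f = -0.054·(0.3) = -0.0162
  SO₂ term: 1.77·3.1^0.52·exp(0.02·82-0.0162) = 16.17
  Cl⁻ term: 0.102·23.8^0.62·exp(0.033·82+0.04·10.3) = 16.45
  sum: 16.17 + 16.45 → r_corr = 32.62 μm/a
zinc: f(T) = -0.071·(T−10) [T>10 °C] = -0.0213
  Pd branch = 0.0129·Pd^0.44·e^(0.046·RH+f) = 0.903 μm/a
  Cl⁻ term: 0.0175·23.8^0.57·exp(0.008·82+0.085·10.3) = 0.493
  r_corr = 0.903 + 0.493 = 1.396 μm/a
Ordering by μm/a: carbon steel (32.6) > copper (1.64) > zinc (1.4)

["carbon steel", "copper", "zinc"]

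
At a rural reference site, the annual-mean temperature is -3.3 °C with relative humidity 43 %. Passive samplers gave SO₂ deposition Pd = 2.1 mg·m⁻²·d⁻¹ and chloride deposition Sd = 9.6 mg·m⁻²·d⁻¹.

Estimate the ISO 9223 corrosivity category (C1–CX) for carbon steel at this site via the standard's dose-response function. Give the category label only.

C2

carbon steel: T≤10 °C ⇒ hinge +0.150·(-3.3−10) = -1.9950
  Pd branch = 1.77·Pd^0.52·e^(0.02·RH+f) = 0.8368 μm/a
  Cl⁻ term: 0.102·9.6^0.62·exp(0.033·43+0.04·-3.3) = 1.502
  r_corr = 0.8368 + 1.502 = 2.338 μm/a
2.34 μm/a falls in (1.3, 25] for carbon steel → category C2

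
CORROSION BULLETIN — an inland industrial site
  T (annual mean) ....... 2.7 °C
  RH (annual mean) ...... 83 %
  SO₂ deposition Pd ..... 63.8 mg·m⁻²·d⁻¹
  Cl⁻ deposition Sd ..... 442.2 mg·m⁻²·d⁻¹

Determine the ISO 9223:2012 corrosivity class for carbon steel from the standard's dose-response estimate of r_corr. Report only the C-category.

C5

carbon steel: f(T) = +0.150·(T−10) [T≤10 °C] = -1.0950
  Pd branch = 1.77·Pd^0.52·e^(0.02·RH+f) = 27.03 μm/a
  Cl⁻ term: 0.102·442.2^0.62·exp(0.033·83+0.04·2.7) = 76.79
  r_corr = 27.03 + 76.79 = 103.8 μm/a
ISO 9223 Table 2 (carbon steel): 80 < 104 ≤ 200 μm/a ⇒ C5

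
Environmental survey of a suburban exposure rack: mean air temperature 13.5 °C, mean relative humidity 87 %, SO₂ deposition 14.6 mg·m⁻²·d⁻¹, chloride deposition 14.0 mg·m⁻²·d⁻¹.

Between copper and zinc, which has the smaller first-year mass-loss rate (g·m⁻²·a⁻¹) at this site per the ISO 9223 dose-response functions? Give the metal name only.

zinc

copper: T>10 °C ⇒ hinge -0.080·(13.5−10) = -0.2800
  SO₂ term: 0.0053·14.6^0.26·exp(0.059·87-0.2800) = 1.363
  Cl⁻ term: 0.01025·14.0^0.27·exp(0.036·87+0.049·13.5) = 0.9283
  r_corr = 1.363 + 0.9283 = 2.292 μm/a
  mass loss = 2.292 μm/a × 8.96 g/cm³ = 20.53 g·m⁻²·a⁻¹
zinc: temperature factor f = -0.071·(3.5) = -0.2485
  Pd branch = 0.0129·Pd^0.44·e^(0.046·RH+f) = 1.791 μm/a
  Cl⁻ term: 0.0175·14.0^0.57·exp(0.008·87+0.085·13.5) = 0.4977
  sum: 1.791 + 0.4977 → r_corr = 2.288 μm/a
  mass loss = 2.288 μm/a × 7.14 g/cm³ = 16.34 g·m⁻²·a⁻¹
Ordering by g·m⁻²·a⁻¹: copper (20.5) > zinc (16.3)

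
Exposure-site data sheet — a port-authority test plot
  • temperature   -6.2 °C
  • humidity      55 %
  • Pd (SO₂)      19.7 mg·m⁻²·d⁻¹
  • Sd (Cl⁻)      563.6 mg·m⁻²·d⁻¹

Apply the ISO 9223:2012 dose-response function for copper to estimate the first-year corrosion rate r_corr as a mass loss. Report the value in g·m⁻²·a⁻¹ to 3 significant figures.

copper: f(T) = +0.126·(T−10) [T≤10 °C] = -2.0412
  Pd branch = 0.0053·Pd^0.26·e^(0.059·RH+f) = 0.03834 μm/a
  Cl⁻ term: 0.01025·563.6^0.27·exp(0.036·55+0.049·-6.2) = 0.303
  sum: 0.03834 + 0.303 → r_corr = 0.3413 μm/a
Convert to mass loss: 0.3413 μm/a × 8.96 g/cm³ = 3.058 g·m⁻²·a⁻¹

r_corr = 3.06 g·m⁻²·a⁻¹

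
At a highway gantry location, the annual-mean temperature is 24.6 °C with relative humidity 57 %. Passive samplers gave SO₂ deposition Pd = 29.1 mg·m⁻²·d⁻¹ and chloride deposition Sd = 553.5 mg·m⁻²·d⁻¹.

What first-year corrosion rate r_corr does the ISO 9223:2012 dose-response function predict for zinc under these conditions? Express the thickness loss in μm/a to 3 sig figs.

r_corr = 8.46 μm/a

zinc: temperature factor f = -0.071·(14.6) = -1.0366
  SO₂ term: 0.0129·29.1^0.44·exp(0.046·57-1.0366) = 0.2775
  Cl⁻ term: 0.0175·553.5^0.57·exp(0.008·57+0.085·24.6) = 8.18
  r_corr = 0.2775 + 8.18 = 8.458 μm/a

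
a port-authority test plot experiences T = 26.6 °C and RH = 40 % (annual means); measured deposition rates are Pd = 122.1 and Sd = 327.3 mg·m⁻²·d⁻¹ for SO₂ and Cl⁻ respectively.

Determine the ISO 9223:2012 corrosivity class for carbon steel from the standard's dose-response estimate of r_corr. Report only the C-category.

C4

carbon steel: temperature factor f = -0.054·(16.6) = -0.8964
  sulphur-dioxide contribution → 19.55 μm/a
  chloride contribution → 40.11 μm/a
  total first-year rate 59.66 μm/a
59.7 μm/a falls in (50, 80] for carbon steel → category C4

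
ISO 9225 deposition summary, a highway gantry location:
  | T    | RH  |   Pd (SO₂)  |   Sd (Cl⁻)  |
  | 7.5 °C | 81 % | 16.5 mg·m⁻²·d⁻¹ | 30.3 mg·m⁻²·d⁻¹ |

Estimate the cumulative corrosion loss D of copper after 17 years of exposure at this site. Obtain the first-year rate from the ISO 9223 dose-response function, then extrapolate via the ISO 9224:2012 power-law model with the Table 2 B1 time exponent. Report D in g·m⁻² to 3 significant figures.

D(17) = 97.3 g·m⁻²

copper: T≤10 °C ⇒ hinge +0.126·(7.5−10) = -0.3150
  Pd branch = 0.0053·Pd^0.26·e^(0.059·RH+f) = 0.9539 μm/a
  Sd branch = 0.01025·Sd^0.27·e^(0.036·RH+0.049·T) = 0.6866 μm/a
  r_corr = 0.9539 + 0.6866 = 1.641 μm/a
Power-law: D(17) = r_corr · 17^0.667
  D(17) = 1.641 × 17^0.667 = 1.641 × 6.618 = 10.86 μm
  Mass loss = 10.86 μm × 8.96 g/cm³ = 97.28 g·m⁻²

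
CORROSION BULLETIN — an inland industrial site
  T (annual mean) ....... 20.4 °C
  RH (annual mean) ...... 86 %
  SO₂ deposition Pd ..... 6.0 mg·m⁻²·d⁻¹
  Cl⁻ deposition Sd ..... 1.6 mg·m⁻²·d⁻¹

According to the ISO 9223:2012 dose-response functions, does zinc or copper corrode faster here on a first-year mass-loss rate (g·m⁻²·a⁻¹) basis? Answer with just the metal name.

copper

zinc: T>10 °C ⇒ hinge -0.071·(20.4−10) = -0.7384
  Pd branch = 0.0129·Pd^0.44·e^(0.046·RH+f) = 0.7085 μm/a
  Sd branch = 0.0175·Sd^0.57·e^(0.008·RH+0.085·T) = 0.2578 μm/a
  sum: 0.7085 + 0.2578 → r_corr = 0.9663 μm/a
  mass loss = 0.9663 μm/a × 7.14 g/cm³ = 6.899 g·m⁻²·a⁻¹
copper: T>10 °C ⇒ hinge -0.080·(20.4−10) = -0.8320
  SO₂ term: 0.0053·6.0^0.26·exp(0.059·86-0.8320) = 0.5873
  Cl⁻ term: 0.01025·1.6^0.27·exp(0.036·86+0.049·20.4) = 0.6991
  sum: 0.5873 + 0.6991 → r_corr = 1.286 μm/a
  mass loss = 1.286 μm/a × 8.96 g/cm³ = 11.53 g·m⁻²·a⁻¹
Ordering by g·m⁻²·a⁻¹: copper (11.5) > zinc (6.9)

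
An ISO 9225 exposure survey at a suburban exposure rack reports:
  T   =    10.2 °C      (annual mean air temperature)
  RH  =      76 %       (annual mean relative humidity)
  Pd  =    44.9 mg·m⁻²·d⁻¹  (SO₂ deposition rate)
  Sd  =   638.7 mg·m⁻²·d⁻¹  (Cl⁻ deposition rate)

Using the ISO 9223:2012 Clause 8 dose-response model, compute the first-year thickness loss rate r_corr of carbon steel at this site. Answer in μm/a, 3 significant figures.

r_corr = 161 μm/a

carbon steel: f(T) = -0.054·(T−10) [T>10 °C] = -0.0108
  Pd branch = 1.77·Pd^0.52·e^(0.02·RH+f) = 57.89 μm/a
  Sd branch = 0.102·Sd^0.62·e^(0.033·RH+0.04·T) = 103.3 μm/a
  sum: 57.89 + 103.3 → r_corr = 161.2 μm/a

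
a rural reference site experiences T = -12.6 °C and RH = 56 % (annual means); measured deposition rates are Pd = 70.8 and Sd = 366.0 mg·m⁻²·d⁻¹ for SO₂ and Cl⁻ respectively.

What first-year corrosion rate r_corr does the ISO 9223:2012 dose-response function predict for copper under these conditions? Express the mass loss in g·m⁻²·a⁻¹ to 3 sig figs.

r_corr = 2.06 g·m⁻²·a⁻¹

copper: T≤10 °C ⇒ hinge +0.126·(-12.6−10) = -2.8476
  SO₂ term: 0.0053·70.8^0.26·exp(0.059·56-2.8476) = 0.02532
  Sd branch = 0.01025·Sd^0.27·e^(0.036·RH+0.049·T) = 0.2043 μm/a
  sum: 0.02532 + 0.2043 → r_corr = 0.2296 μm/a
Convert to mass loss: 0.2296 μm/a × 8.96 g/cm³ = 2.057 g·m⁻²·a⁻¹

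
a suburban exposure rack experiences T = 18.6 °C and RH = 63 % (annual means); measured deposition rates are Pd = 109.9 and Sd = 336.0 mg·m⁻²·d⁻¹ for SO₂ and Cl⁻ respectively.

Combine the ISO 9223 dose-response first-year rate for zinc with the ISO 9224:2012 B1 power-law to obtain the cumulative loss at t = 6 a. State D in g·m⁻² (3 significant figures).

zinc: T>10 °C ⇒ hinge -0.071·(18.6−10) = -0.6106
  sulphur-dioxide contribution → 1.005 μm/a
  chloride contribution → 3.878 μm/a
  total first-year rate 4.882 μm/a
Power-law: D(6) = r_corr · 6^0.813
  D(6) = 4.882 × 6^0.813 = 4.882 × 4.292 = 20.95 μm
  Mass loss = 20.95 μm × 7.14 g/cm³ = 149.6 g·m⁻²

D(6) = 150 g·m⁻²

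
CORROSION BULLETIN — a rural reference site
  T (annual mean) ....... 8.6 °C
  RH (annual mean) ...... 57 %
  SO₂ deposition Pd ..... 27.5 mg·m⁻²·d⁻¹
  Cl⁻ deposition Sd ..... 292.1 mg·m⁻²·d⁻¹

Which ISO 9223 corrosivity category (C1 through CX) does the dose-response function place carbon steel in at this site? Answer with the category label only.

carbon steel: temperature factor f = +0.150·(-1.4) = -0.2100
  SO₂ term: 1.77·27.5^0.52·exp(0.02·57-0.2100) = 25.14
  Cl⁻ term: 0.102·292.1^0.62·exp(0.033·57+0.04·8.6) = 31.88
  r_corr = 25.14 + 31.88 = 57.02 μm/a
57 μm/a falls in (50, 80] for carbon steel → category C4

C4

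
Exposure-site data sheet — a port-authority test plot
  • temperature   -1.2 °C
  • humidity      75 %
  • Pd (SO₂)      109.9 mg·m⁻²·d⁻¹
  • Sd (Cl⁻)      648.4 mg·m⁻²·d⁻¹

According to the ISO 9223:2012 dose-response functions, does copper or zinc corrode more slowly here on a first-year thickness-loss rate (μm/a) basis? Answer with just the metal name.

copper: f(T) = +0.126·(T−10) [T≤10 °C] = -1.4112
  sulphur-dioxide contribution → 0.3663 μm/a
  chloride contribution → 0.826 μm/a
  total first-year rate 1.192 μm/a
zinc: f(T) = +0.038·(T−10) [T≤10 °C] = -0.4256
  sulphur-dioxide contribution → 2.099 μm/a
  chloride contribution → 1.154 μm/a
  total first-year rate 3.253 μm/a
Ordering by μm/a: zinc (3.25) > copper (1.19)

copper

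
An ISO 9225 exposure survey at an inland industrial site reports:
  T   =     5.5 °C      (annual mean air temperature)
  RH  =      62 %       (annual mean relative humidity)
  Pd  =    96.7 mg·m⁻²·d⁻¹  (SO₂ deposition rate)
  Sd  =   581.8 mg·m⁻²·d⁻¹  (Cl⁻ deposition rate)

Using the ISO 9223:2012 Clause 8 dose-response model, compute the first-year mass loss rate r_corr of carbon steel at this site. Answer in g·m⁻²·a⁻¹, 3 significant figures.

r_corr = 663 g·m⁻²·a⁻¹

carbon steel: T≤10 °C ⇒ hinge +0.150·(5.5−10) = -0.6750
  SO₂ term: 1.77·96.7^0.52·exp(0.02·62-0.6750) = 33.56
  Sd branch = 0.102·Sd^0.62·e^(0.033·RH+0.04·T) = 50.92 μm/a
  r_corr = 33.56 + 50.92 = 84.47 μm/a
Convert to mass loss: 84.47 μm/a × 7.85 g/cm³ = 663.1 g·m⁻²·a⁻¹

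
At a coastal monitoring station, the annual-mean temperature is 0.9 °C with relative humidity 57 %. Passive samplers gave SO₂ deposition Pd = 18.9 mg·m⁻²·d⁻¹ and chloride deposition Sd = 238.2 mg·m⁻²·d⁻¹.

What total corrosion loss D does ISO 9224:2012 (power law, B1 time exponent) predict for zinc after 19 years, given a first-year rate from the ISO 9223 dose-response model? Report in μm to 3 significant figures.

D(19) = 12.4 μm

zinc: temperature factor f = +0.038·(-9.1) = -0.3458
  Pd branch = 0.0129·Pd^0.44·e^(0.046·RH+f) = 0.4579 μm/a
  Sd branch = 0.0175·Sd^0.57·e^(0.008·RH+0.085·T) = 0.6748 μm/a
  sum: 0.4579 + 0.6748 → r_corr = 1.133 μm/a
Power-law: D(19) = r_corr · 19^0.813
  D(19) = 1.133 × 19^0.813 = 1.133 × 10.96 = 12.41 μm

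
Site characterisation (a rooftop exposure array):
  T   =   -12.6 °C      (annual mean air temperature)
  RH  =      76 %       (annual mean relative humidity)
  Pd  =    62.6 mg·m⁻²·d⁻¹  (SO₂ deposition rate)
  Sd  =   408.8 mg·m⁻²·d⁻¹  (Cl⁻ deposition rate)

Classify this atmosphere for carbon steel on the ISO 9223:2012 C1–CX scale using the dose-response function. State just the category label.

C3

carbon steel: T≤10 °C ⇒ hinge +0.150·(-12.6−10) = -3.3900
  sulphur-dioxide contribution → 2.345 μm/a
  chloride contribution → 31.48 μm/a
  ⇒ r_corr(carbon steel) = 33.83 μm/a
33.8 μm/a falls in (25, 50] for carbon steel → category C3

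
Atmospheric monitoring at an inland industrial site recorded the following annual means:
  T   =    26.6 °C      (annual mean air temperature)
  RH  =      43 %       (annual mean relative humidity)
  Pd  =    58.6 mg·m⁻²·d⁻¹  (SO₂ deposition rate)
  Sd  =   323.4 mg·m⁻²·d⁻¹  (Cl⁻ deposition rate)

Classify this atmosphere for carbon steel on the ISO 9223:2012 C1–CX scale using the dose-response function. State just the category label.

C4

carbon steel: T>10 °C ⇒ hinge -0.054·(26.6−10) = -0.8964
  Pd branch = 1.77·Pd^0.52·e^(0.02·RH+f) = 14.17 μm/a
  Sd branch = 0.102·Sd^0.62·e^(0.033·RH+0.04·T) = 43.95 μm/a
  sum: 14.17 + 43.95 → r_corr = 58.13 μm/a
58.1 μm/a falls in (50, 80] for carbon steel → category C4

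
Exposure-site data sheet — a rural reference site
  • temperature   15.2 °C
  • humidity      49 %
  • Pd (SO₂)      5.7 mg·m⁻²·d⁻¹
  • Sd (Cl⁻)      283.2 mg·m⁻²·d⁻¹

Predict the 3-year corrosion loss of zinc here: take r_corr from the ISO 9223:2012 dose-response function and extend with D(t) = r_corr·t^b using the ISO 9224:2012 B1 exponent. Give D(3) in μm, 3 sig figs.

D(3) = 6.20 μm

zinc: T>10 °C ⇒ hinge -0.071·(15.2−10) = -0.3692
  SO₂ term: 0.0129·5.7^0.44·exp(0.046·49-0.3692) = 0.1827
  Sd branch = 0.0175·Sd^0.57·e^(0.008·RH+0.085·T) = 2.355 μm/a
  r_corr = 0.1827 + 2.355 = 2.538 μm/a
ISO 9224: D(t) = r_corr · t^b with b = 0.813 (zinc, B1)
  D(3) = 2.538 × 3^0.813 = 2.538 × 2.443 = 6.2 μm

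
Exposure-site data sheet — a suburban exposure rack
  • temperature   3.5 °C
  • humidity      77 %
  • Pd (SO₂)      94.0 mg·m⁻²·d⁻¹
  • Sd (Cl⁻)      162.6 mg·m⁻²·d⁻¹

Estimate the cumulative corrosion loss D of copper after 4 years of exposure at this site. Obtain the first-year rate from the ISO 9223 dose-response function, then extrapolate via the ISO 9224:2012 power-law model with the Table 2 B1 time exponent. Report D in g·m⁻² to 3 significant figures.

copper: T≤10 °C ⇒ hinge +0.126·(3.5−10) = -0.8190
  sulphur-dioxide contribution → 0.7155 μm/a
  chloride contribution → 0.7693 μm/a
  ⇒ r_corr(copper) = 1.485 μm/a
Power-law: D(4) = r_corr · 4^0.667
  D(4) = 1.485 × 4^0.667 = 1.485 × 2.521 = 3.743 μm
  Mass loss = 3.743 μm × 8.96 g/cm³ = 33.54 g·m⁻²

D(4) = 33.5 g·m⁻²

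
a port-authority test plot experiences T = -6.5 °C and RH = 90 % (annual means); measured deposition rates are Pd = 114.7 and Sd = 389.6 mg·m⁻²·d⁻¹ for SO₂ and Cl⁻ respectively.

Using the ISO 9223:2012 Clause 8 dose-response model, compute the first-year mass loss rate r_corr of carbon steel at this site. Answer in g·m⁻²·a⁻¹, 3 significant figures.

carbon steel: f(T) = +0.150·(T−10) [T≤10 °C] = -2.4750
  sulphur-dioxide contribution → 10.61 μm/a
  chloride contribution → 61.9 μm/a
  ⇒ r_corr(carbon steel) = 72.52 μm/a
Convert to mass loss: 72.52 μm/a × 7.85 g/cm³ = 569.3 g·m⁻²·a⁻¹

r_corr = 569 g·m⁻²·a⁻¹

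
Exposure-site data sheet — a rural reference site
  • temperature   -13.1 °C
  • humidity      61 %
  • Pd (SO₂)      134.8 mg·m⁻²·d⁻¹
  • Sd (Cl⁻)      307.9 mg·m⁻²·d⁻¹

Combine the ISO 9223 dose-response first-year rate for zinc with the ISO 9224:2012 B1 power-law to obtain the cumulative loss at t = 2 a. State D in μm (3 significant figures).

zinc: f(T) = +0.038·(T−10) [T≤10 °C] = -0.8778
  Pd branch = 0.0129·Pd^0.44·e^(0.046·RH+f) = 0.7675 μm/a
  Cl⁻ term: 0.0175·307.9^0.57·exp(0.008·61+0.085·-13.1) = 0.2453
  r_corr = 0.7675 + 0.2453 = 1.013 μm/a
Long-term exponent b (ISO 9224 Table 2, B1) = 0.813
  D(2) = 1.013 × 2^0.813 = 1.013 × 1.757 = 1.779 μm

D(2) = 1.78 μm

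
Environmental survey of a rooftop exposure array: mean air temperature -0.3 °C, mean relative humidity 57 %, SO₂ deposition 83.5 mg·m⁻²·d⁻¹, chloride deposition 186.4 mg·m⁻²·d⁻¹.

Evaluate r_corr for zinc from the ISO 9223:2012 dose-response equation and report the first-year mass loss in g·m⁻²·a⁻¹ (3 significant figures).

zinc: T≤10 °C ⇒ hinge +0.038·(-0.3−10) = -0.3914
  SO₂ term: 0.0129·83.5^0.44·exp(0.046·57-0.3914) = 0.8411
  Sd branch = 0.0175·Sd^0.57·e^(0.008·RH+0.085·T) = 0.5299 μm/a
  r_corr = 0.8411 + 0.5299 = 1.371 μm/a
Convert to mass loss: 1.371 μm/a × 7.14 g/cm³ = 9.789 g·m⁻²·a⁻¹

r_corr = 9.79 g·m⁻²·a⁻¹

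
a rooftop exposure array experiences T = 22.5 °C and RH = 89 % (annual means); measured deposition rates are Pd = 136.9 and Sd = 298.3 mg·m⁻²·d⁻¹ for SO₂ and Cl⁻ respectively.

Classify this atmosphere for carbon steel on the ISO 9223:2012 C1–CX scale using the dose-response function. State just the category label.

CX

carbon steel: T>10 °C ⇒ hinge -0.054·(22.5−10) = -0.6750
  SO₂ term: 1.77·136.9^0.52·exp(0.02·89-0.6750) = 68.99
  Sd branch = 0.102·Sd^0.62·e^(0.033·RH+0.04·T) = 161.9 μm/a
  sum: 68.99 + 161.9 → r_corr = 230.9 μm/a
231 μm/a falls in (200, 700] for carbon steel → category CX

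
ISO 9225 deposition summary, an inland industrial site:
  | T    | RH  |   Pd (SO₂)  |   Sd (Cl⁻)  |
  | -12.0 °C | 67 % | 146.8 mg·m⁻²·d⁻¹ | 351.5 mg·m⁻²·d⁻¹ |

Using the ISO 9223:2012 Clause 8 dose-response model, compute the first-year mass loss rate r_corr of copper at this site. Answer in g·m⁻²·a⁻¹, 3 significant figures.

copper: temperature factor f = +0.126·(-22.0) = -2.7720
  Pd branch = 0.0053·Pd^0.26·e^(0.059·RH+f) = 0.06317 μm/a
  Sd branch = 0.01025·Sd^0.27·e^(0.036·RH+0.049·T) = 0.3092 μm/a
  r_corr = 0.06317 + 0.3092 = 0.3724 μm/a
Convert to mass loss: 0.3724 μm/a × 8.96 g/cm³ = 3.337 g·m⁻²·a⁻¹

r_corr = 3.34 g·m⁻²·a⁻¹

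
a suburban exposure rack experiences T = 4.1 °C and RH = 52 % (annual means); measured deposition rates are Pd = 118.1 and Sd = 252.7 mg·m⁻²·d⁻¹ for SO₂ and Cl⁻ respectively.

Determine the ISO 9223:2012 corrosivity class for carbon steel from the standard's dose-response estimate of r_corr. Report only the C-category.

C3

carbon steel: T≤10 °C ⇒ hinge +0.150·(4.1−10) = -0.8850
  SO₂ term: 1.77·118.1^0.52·exp(0.02·52-0.8850) = 24.71
  Sd branch = 0.102·Sd^0.62·e^(0.033·RH+0.04·T) = 20.64 μm/a
  r_corr = 24.71 + 20.64 = 45.35 μm/a
Category bounds: 25…50 μm/a bracket r_corr ⇒ C3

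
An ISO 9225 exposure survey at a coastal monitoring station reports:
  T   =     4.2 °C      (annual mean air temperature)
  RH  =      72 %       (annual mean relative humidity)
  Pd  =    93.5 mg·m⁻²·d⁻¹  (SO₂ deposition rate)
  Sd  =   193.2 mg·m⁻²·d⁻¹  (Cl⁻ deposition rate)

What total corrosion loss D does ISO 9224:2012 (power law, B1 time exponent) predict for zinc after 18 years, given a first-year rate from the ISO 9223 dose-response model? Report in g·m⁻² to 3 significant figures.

zinc: T≤10 °C ⇒ hinge +0.038·(4.2−10) = -0.2204
  SO₂ term: 0.0129·93.5^0.44·exp(0.046·72-0.2204) = 2.091
  Sd branch = 0.0175·Sd^0.57·e^(0.008·RH+0.085·T) = 0.8938 μm/a
  sum: 2.091 + 0.8938 → r_corr = 2.985 μm/a
ISO 9224: D(t) = r_corr · t^b with b = 0.813 (zinc, B1)
  D(18) = 2.985 × 18^0.813 = 2.985 × 10.48 = 31.3 μm
  Mass loss = 31.3 μm × 7.14 g/cm³ = 223.5 g·m⁻²

D(18) = 223 g·m⁻²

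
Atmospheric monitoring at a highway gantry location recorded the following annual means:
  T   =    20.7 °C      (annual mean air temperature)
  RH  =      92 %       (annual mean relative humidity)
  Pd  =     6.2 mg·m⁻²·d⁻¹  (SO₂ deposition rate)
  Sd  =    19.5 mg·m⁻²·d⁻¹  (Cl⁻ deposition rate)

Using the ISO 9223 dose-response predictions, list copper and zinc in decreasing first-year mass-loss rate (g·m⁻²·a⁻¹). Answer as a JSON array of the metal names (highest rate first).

copper: T>10 °C ⇒ hinge -0.080·(20.7−10) = -0.8560
  Pd branch = 0.0053·Pd^0.26·e^(0.059·RH+f) = 0.8239 μm/a
  Cl⁻ term: 0.01025·19.5^0.27·exp(0.036·92+0.049·20.7) = 1.73
  r_corr = 0.8239 + 1.73 = 2.553 μm/a
  mass loss = 2.553 μm/a × 8.96 g/cm³ = 22.88 g·m⁻²·a⁻¹
zinc: temperature factor f = -0.071·(10.7) = -0.7597
  Pd branch = 0.0129·Pd^0.44·e^(0.046·RH+f) = 0.9273 μm/a
  Sd branch = 0.0175·Sd^0.57·e^(0.008·RH+0.085·T) = 1.154 μm/a
  sum: 0.9273 + 1.154 → r_corr = 2.081 μm/a
  mass loss = 2.081 μm/a × 7.14 g/cm³ = 14.86 g·m⁻²·a⁻¹
Ordering by g·m⁻²·a⁻¹: copper (22.9) > zinc (14.9)

["copper", "zinc"]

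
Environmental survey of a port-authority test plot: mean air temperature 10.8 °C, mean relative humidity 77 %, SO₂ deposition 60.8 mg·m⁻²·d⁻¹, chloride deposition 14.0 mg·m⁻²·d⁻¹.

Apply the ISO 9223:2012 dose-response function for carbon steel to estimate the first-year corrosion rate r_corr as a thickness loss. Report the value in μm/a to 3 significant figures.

r_corr = 77.2 μm/a

carbon steel: f(T) = -0.054·(T−10) [T>10 °C] = -0.0432
  Pd branch = 1.77·Pd^0.52·e^(0.02·RH+f) = 66.94 μm/a
  Sd branch = 0.102·Sd^0.62·e^(0.033·RH+0.04·T) = 10.24 μm/a
  r_corr = 66.94 + 10.24 = 77.18 μm/a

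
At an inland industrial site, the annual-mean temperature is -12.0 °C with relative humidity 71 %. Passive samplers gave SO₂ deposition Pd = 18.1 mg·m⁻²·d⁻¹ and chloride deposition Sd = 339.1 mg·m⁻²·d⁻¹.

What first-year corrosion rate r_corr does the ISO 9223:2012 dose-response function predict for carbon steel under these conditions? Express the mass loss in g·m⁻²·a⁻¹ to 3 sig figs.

r_corr = 201 g·m⁻²·a⁻¹

carbon steel: f(T) = +0.150·(T−10) [T≤10 °C] = -3.3000
  sulphur-dioxide contribution → 1.218 μm/a
  chloride contribution → 24.35 μm/a
  ⇒ r_corr(carbon steel) = 25.57 μm/a
Convert to mass loss: 25.57 μm/a × 7.85 g/cm³ = 200.7 g·m⁻²·a⁻¹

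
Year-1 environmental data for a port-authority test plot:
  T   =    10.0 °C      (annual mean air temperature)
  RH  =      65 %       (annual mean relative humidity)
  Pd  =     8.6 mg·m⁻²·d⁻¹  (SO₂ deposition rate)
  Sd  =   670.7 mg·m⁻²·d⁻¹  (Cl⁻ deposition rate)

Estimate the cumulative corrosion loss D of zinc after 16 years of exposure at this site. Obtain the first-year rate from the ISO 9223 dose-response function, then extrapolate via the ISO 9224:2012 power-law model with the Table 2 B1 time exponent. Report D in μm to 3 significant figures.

D(16) = 33.1 μm

zinc: f(T) = +0.038·(T−10) [T≤10 °C] = +0.0000
  Pd branch = 0.0129·Pd^0.44·e^(0.046·RH+f) = 0.6612 μm/a
  Cl⁻ term: 0.0175·670.7^0.57·exp(0.008·65+0.085·10.0) = 2.813
  r_corr = 0.6612 + 2.813 = 3.474 μm/a
Power-law: D(16) = r_corr · 16^0.813
  D(16) = 3.474 × 16^0.813 = 3.474 × 9.527 = 33.1 μm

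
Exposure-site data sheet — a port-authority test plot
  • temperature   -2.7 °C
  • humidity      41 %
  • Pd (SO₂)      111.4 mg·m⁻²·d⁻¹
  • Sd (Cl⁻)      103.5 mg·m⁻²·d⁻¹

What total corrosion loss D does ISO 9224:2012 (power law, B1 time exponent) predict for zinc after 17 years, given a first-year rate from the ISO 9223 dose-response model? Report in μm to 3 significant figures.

D(17) = 6.90 μm

zinc: temperature factor f = +0.038·(-12.7) = -0.4826
  Pd branch = 0.0129·Pd^0.44·e^(0.046·RH+f) = 0.4175 μm/a
  Sd branch = 0.0175·Sd^0.57·e^(0.008·RH+0.085·T) = 0.2719 μm/a
  r_corr = 0.4175 + 0.2719 = 0.6894 μm/a
Power-law: D(17) = r_corr · 17^0.813
  D(17) = 0.6894 × 17^0.813 = 0.6894 × 10.01 = 6.9 μm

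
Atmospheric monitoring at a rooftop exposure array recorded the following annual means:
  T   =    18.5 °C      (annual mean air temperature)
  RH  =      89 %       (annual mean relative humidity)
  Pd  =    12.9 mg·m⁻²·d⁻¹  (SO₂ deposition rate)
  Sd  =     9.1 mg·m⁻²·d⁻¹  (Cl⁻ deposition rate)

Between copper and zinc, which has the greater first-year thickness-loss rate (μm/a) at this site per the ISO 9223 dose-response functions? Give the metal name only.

copper

copper: T>10 °C ⇒ hinge -0.080·(18.5−10) = -0.6800
  sulphur-dioxide contribution → 0.9958 μm/a
  chloride contribution → 1.135 μm/a
  ⇒ r_corr(copper) = 2.13 μm/a
zinc: f(T) = -0.071·(T−10) [T>10 °C] = -0.6035
  sulphur-dioxide contribution → 1.304 μm/a
  chloride contribution → 0.6051 μm/a
  ⇒ r_corr(zinc) = 1.909 μm/a
Ordering by μm/a: copper (2.13) > zinc (1.91)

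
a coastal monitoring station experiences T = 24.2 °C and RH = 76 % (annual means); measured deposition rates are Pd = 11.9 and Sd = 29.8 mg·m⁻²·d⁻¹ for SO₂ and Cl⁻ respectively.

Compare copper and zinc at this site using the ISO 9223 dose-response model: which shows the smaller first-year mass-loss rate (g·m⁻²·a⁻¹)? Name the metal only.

copper: f(T) = -0.080·(T−10) [T>10 °C] = -1.1360
  SO₂ term: 0.0053·11.9^0.26·exp(0.059·76-1.1360) = 0.287
  Cl⁻ term: 0.01025·29.8^0.27·exp(0.036·76+0.049·24.2) = 1.294
  r_corr = 0.287 + 1.294 = 1.581 μm/a
  mass loss = 1.581 μm/a × 8.96 g/cm³ = 14.17 g·m⁻²·a⁻¹
zinc: temperature factor f = -0.071·(14.2) = -1.0082
  Pd branch = 0.0129·Pd^0.44·e^(0.046·RH+f) = 0.4616 μm/a
  Cl⁻ term: 0.0175·29.8^0.57·exp(0.008·76+0.085·24.2) = 1.741
  sum: 0.4616 + 1.741 → r_corr = 2.202 μm/a
  mass loss = 2.202 μm/a × 7.14 g/cm³ = 15.72 g·m⁻²·a⁻¹
Ordering by g·m⁻²·a⁻¹: zinc (15.7) > copper (14.2)

copper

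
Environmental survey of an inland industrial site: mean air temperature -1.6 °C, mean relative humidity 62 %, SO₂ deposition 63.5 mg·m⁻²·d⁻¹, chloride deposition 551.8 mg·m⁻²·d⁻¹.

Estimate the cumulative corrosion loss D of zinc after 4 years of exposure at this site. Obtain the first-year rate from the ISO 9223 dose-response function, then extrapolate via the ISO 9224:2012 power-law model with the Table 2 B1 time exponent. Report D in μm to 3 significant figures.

D(4) = 5.59 μm

zinc: temperature factor f = +0.038·(-11.6) = -0.4408
  SO₂ term: 0.0129·63.5^0.44·exp(0.046·62-0.4408) = 0.8933
  Cl⁻ term: 0.0175·551.8^0.57·exp(0.008·62+0.085·-1.6) = 0.9166
  sum: 0.8933 + 0.9166 → r_corr = 1.81 μm/a
Power-law: D(4) = r_corr · 4^0.813
  D(4) = 1.81 × 4^0.813 = 1.81 × 3.087 = 5.586 μm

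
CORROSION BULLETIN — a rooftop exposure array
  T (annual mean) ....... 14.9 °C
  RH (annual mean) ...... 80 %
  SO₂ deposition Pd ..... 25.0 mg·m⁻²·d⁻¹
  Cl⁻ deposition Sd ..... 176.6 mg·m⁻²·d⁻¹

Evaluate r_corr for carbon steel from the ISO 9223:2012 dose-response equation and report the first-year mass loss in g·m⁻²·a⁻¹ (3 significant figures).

r_corr = 785 g·m⁻²·a⁻¹

carbon steel: f(T) = -0.054·(T−10) [T>10 °C] = -0.2646
  SO₂ term: 1.77·25.0^0.52·exp(0.02·80-0.2646) = 35.88
  Sd branch = 0.102·Sd^0.62·e^(0.033·RH+0.04·T) = 64.14 μm/a
  sum: 35.88 + 64.14 → r_corr = 100 μm/a
Convert to mass loss: 100 μm/a × 7.85 g/cm³ = 785.1 g·m⁻²·a⁻¹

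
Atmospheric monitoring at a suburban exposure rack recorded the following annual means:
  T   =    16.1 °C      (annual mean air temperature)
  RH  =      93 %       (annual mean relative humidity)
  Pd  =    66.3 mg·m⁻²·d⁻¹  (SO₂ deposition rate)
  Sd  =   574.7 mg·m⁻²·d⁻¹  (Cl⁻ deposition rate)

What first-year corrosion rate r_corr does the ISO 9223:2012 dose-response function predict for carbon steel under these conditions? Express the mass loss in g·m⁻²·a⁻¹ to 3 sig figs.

r_corr = 2.25e+03 g·m⁻²·a⁻¹

carbon steel: T>10 °C ⇒ hinge -0.054·(16.1−10) = -0.3294
  SO₂ term: 1.77·66.3^0.52·exp(0.02·93-0.3294) = 72.43
  Cl⁻ term: 0.102·574.7^0.62·exp(0.033·93+0.04·16.1) = 214.8
  sum: 72.43 + 214.8 → r_corr = 287.2 μm/a
Convert to mass loss: 287.2 μm/a × 7.85 g/cm³ = 2255 g·m⁻²·a⁻¹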